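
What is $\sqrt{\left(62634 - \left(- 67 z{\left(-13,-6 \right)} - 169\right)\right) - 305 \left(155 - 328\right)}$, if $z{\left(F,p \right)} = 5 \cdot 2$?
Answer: $\sqrt{116238} \approx 340.94$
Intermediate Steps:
$z{\left(F,p \right)} = 10$
$\sqrt{\left(62634 - \left(- 67 z{\left(-13,-6 \right)} - 169\right)\right) - 305 \left(155 - 328\right)} = \sqrt{\left(62634 - \left(\left(-67\right) 10 - 169\right)\right) - 305 \left(155 - 328\right)} = \sqrt{\left(62634 - \left(-670 - 169\right)\right) - -52765} = \sqrt{\left(62634 - -839\right) + 52765} = \sqrt{\left(62634 + 839\right) + 52765} = \sqrt{63473 + 52765} = \sqrt{116238}$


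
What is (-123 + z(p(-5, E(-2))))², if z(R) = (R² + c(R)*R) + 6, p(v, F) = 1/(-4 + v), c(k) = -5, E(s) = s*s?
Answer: 88943761/6561 ≈ 13556.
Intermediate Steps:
E(s) = s²
z(R) = 6 + R² - 5*R (z(R) = (R² - 5*R) + 6 = 6 + R² - 5*R)
(-123 + z(p(-5, E(-2))))² = (-123 + (6 + (1/(-4 - 5))² - 5/(-4 - 5)))² = (-123 + (6 + (1/(-9))² - 5/(-9)))² = (-123 + (6 + (-⅑)² - 5*(-⅑)))² = (-123 + (6 + 1/81 + 5/9))² = (-123 + 532/81)² = (-9431/81)² = 88943761/6561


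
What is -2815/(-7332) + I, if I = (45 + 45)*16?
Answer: 10560895/7332 ≈ 1440.4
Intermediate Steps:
I = 1440 (I = 90*16 = 1440)
-2815/(-7332) + I = -2815/(-7332) + 1440 = -2815*(-1/7332) + 1440 = 2815/7332 + 1440 = 10560895/7332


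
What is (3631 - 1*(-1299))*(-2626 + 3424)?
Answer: 3934140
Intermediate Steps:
(3631 - 1*(-1299))*(-2626 + 3424) = (3631 + 1299)*798 = 4930*798 = 3934140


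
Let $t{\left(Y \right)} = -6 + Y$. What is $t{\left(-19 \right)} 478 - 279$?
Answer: $-12229$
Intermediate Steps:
$t{\left(-19 \right)} 478 - 279 = \left(-6 - 19\right) 478 - 279 = \left(-25\right) 478 - 279 = -11950 - 279 = -12229$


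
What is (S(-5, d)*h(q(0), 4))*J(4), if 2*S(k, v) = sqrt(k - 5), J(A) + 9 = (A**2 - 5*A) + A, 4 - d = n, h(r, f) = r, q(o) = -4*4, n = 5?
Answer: 72*I*sqrt(10) ≈ 227.68*I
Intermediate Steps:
q(o) = -16
d = -1 (d = 4 - 1*5 = 4 - 5 = -1)
J(A) = -9 + A**2 - 4*A (J(A) = -9 + ((A**2 - 5*A) + A) = -9 + (A**2 - 4*A) = -9 + A**2 - 4*A)
S(k, v) = sqrt(-5 + k)/2 (S(k, v) = sqrt(k - 5)/2 = sqrt(-5 + k)/2)
(S(-5, d)*h(q(0), 4))*J(4) = ((sqrt(-5 - 5)/2)*(-16))*(-9 + 4**2 - 4*4) = ((sqrt(-10)/2)*(-16))*(-9 + 16 - 16) = (((I*sqrt(10))/2)*(-16))*(-9) = ((I*sqrt(10)/2)*(-16))*(-9) = -8*I*sqrt(10)*(-9) = 72*I*sqrt(10)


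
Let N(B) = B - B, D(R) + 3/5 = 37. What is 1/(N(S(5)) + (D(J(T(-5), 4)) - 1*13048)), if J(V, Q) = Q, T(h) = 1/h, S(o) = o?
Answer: -5/65058 ≈ -7.6854e-5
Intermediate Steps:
T(h) = 1/h
D(R) = 182/5 (D(R) = -⅗ + 37 = 182/5)
N(B) = 0
1/(N(S(5)) + (D(J(T(-5), 4)) - 1*13048)) = 1/(0 + (182/5 - 1*13048)) = 1/(0 + (182/5 - 13048)) = 1/(0 - 65058/5) = 1/(-65058/5) = -5/65058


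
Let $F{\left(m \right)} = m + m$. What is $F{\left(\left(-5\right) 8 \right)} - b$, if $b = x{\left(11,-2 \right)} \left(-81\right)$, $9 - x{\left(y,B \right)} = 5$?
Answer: $244$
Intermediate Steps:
$x{\left(y,B \right)} = 4$ ($x{\left(y,B \right)} = 9 - 5 = 4$)
$F{\left(m \right)} = 2 m$
$b = -324$ ($b = 4 \left(-81\right) = -324$)
$F{\left(\left(-5\right) 8 \right)} - b = 2 \left(\left(-5\right) 8\right) - -324 = 2 \left(-40\right) + 324 = -80 + 324 = 244$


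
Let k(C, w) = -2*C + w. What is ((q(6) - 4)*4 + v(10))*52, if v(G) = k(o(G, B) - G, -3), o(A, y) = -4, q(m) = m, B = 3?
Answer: 1716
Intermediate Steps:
k(C, w) = w - 2*C
v(G) = 5 + 2*G (v(G) = -3 - 2*(-4 - G) = -3 + (8 + 2*G) = 5 + 2*G)
((q(6) - 4)*4 + v(10))*52 = ((6 - 4)*4 + (5 + 2*10))*52 = (2*4 + (5 + 20))*52 = (8 + 25)*52 = 33*52 = 1716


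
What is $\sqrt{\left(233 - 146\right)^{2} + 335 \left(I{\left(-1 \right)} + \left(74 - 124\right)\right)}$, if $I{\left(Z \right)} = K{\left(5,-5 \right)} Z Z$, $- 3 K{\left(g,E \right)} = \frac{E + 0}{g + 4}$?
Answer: $\frac{2 i \sqrt{184659}}{9} \approx 95.493 i$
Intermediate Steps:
$K{\left(g,E \right)} = - \frac{E}{3 \left(4 + g\right)}$ ($K{\left(g,E \right)} = - \frac{\left(E + 0\right) \frac{1}{g + 4}}{3} = - \frac{E \frac{1}{4 + g}}{3} = - \frac{E}{3 \left(4 + g\right)}$)
$I{\left(Z \right)} = \frac{5 Z^{2}}{27}$ ($I{\left(Z \right)} = \left(-1\right) \left(-5\right) \frac{1}{12 + 3 \cdot 5} Z Z = \left(-1\right) \left(-5\right) \frac{1}{12 + 15} Z Z = \left(-1\right) \left(-5\right) \frac{1}{27} Z Z = \frac{5 Z}{27} Z = \frac{5 Z^{2}}{27}$)
$\sqrt{\left(233 - 146\right)^{2} + 335 \left(I{\left(-1 \right)} + \left(74 - 124\right)\right)} = \sqrt{\left(233 - 146\right)^{2} + 335 \left(\frac{5 \left(-1\right)^{2}}{27} + \left(74 - 124\right)\right)} = \sqrt{87^{2} + 335 \left(\frac{5}{27} \cdot 1 + \left(74 - 124\right)\right)} = \sqrt{7569 + 335 \left(\frac{5}{27} - 50\right)} = \sqrt{7569 + 335 \left(- \frac{1345}{27}\right)} = \sqrt{7569 - \frac{450575}{27}} = \sqrt{- \frac{246212}{27}} = \frac{2 i \sqrt{184659}}{9}$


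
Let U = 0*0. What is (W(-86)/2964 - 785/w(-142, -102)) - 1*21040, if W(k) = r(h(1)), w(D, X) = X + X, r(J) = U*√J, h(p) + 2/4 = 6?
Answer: -4291375/204 ≈ -21036.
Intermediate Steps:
U = 0
h(p) = 11/2 (h(p) = -½ + 6 = 11/2)
r(J) = 0 (r(J) = 0*√J = 0)
w(D, X) = 2*X
W(k) = 0
(W(-86)/2964 - 785/w(-142, -102)) - 1*21040 = (0/2964 - 785/(2*(-102))) - 1*21040 = (0*(1/2964) - 785/(-204)) - 21040 = (0 - 785*(-1/204)) - 21040 = (0 + 785/204) - 21040 = 785/204 - 21040 = -4291375/204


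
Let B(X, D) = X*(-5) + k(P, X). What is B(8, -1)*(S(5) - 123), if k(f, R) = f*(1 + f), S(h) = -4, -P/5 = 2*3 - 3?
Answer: -21590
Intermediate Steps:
P = -15 (P = -5*(2*3 - 3) = -5*(6 - 3) = -5*3 = -15)
B(X, D) = 210 - 5*X (B(X, D) = X*(-5) - 15*(1 - 15) = -5*X - 15*(-14) = -5*X + 210 = 210 - 5*X)
B(8, -1)*(S(5) - 123) = (210 - 5*8)*(-4 - 123) = (210 - 40)*(-127) = 170*(-127) = -21590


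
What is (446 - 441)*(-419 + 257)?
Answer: -810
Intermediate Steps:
(446 - 441)*(-419 + 257) = 5*(-162) = -810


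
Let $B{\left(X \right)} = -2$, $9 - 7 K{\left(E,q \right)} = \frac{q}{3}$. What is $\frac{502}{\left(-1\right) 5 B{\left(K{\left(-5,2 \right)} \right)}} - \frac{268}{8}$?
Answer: $\frac{167}{10} \approx 16.7$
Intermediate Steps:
$K{\left(E,q \right)} = \frac{9}{7} - \frac{q}{21}$ ($K{\left(E,q \right)} = \frac{9}{7} - \frac{q \frac{1}{3}}{7} = \frac{9}{7} - \frac{\frac{1}{3} q}{7} = \frac{9}{7} - \frac{q}{21}$)
$\frac{502}{\left(-1\right) 5 B{\left(K{\left(-5,2 \right)} \right)}} - \frac{268}{8} = \frac{502}{\left(-1\right) 5 \left(-2\right)} - \frac{268}{8} = \frac{502}{\left(-5\right) \left(-2\right)} - \frac{67}{2} = \frac{502}{10} - \frac{67}{2} = 502 \cdot \frac{1}{10} - \frac{67}{2} = \frac{251}{5} - \frac{67}{2} = \frac{167}{10}$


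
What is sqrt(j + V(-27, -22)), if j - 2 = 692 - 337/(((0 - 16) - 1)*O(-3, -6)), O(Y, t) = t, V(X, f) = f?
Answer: sqrt(6957114)/102 ≈ 25.859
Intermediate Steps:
j = 70451/102 (j = 2 + (692 - 337/(((0 - 16) - 1)*(-6))) = 2 + (692 - 337/((-16 - 1)*(-6))) = 2 + (692 - 337/((-17*(-6)))) = 2 + (692 - 337/102) = 2 + 70247/102 = 70451/102 ≈ 690.70)
sqrt(j + V(-27, -22)) = sqrt(70451/102 - 22) = sqrt(68207/102) = sqrt(6957114)/102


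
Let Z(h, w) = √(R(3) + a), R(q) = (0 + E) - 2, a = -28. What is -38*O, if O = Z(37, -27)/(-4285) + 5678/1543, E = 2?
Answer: -215764/1543 + 76*I*√7/4285 ≈ -139.83 + 0.046926*I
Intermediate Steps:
R(q) = 0 (R(q) = (0 + 2) - 2 = 2 - 2 = 0)
Z(h, w) = 2*I*√7 (Z(h, w) = √(0 - 28) = √(-28) = 2*I*√7)
O = 5678/1543 - 2*I*√7/4285 (O = (2*I*√7)/(-4285) + 5678/1543 = (2*I*√7)*(-1/4285) + 5678*(1/1543) = -2*I*√7/4285 + 5678/1543 = 5678/1543 - 2*I*√7/4285 ≈ 3.6798 - 0.0012349*I)
-38*O = -38*(5678/1543 - 2*I*√7/4285) = -215764/1543 + 76*I*√7/4285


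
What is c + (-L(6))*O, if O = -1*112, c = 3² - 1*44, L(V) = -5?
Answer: -595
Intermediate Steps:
c = -35 (c = 9 - 44 = -35)
O = -112
c + (-L(6))*O = -35 - 1*(-5)*(-112) = -35 + 5*(-112) = -35 - 560 = -595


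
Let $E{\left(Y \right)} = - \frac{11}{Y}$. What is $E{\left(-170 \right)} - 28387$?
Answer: $- \frac{4825779}{170} \approx -28387.0$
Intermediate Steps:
$E{\left(-170 \right)} - 28387 = - \frac{11}{-170} - 28387 = \left(-11\right) \left(- \frac{1}{170}\right) - 28387 = \frac{11}{170} - 28387 = - \frac{4825779}{170}$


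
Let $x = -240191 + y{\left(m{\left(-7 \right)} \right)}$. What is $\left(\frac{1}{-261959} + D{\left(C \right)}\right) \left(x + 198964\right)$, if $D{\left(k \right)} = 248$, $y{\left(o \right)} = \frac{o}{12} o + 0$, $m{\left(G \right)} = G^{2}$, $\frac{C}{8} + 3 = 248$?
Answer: $- \frac{10661390938471}{1047836} \approx -1.0175 \cdot 10^{7}$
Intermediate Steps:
$C = 1960$ ($C = -24 + 8 \cdot 248 = -24 + 1984 = 1960$)
$y{\left(o \right)} = \frac{o^{2}}{12}$ ($y{\left(o \right)} = o \frac{1}{12} o + 0 = \frac{o}{12} o + 0 = \frac{o^{2}}{12} + 0 = \frac{o^{2}}{12}$)
$x = - \frac{2879891}{12}$ ($x = -240191 + \frac{\left(\left(-7\right)^{2}\right)^{2}}{12} = -240191 + \frac{49^{2}}{12} = -240191 + \frac{1}{12} \cdot 2401 = -240191 + \frac{2401}{12} = - \frac{2879891}{12} \approx -2.3999 \cdot 10^{5}$)
$\left(\frac{1}{-261959} + D{\left(C \right)}\right) \left(x + 198964\right) = \left(\frac{1}{-261959} + 248\right) \left(- \frac{2879891}{12} + 198964\right) = \left(- \frac{1}{261959} + 248\right) \left(- \frac{492323}{12}\right) = \frac{64965831}{261959} \left(- \frac{492323}{12}\right) = - \frac{10661390938471}{1047836}$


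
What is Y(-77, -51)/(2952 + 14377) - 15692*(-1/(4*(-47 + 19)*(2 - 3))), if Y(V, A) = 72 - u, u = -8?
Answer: 67983907/485212 ≈ 140.11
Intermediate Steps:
Y(V, A) = 80 (Y(V, A) = 72 - 1*(-8) = 72 + 8 = 80)
Y(-77, -51)/(2952 + 14377) - 15692*(-1/(4*(-47 + 19)*(2 - 3))) = 80/(2952 + 14377) - 15692*(-1/(4*(-47 + 19)*(2 - 3))) = 80/17329 - 15692/((-(-112)*(-1))) = 80*(1/17329) - 15692/((-28*4)) = 80/17329 - 15692/(-112) = 80/17329 - 15692*(-1/112) = 80/17329 + 3923/28 = 67983907/485212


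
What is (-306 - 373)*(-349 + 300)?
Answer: 33271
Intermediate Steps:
(-306 - 373)*(-349 + 300) = -679*(-49) = 33271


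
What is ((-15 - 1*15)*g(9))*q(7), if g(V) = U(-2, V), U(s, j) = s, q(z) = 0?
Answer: 0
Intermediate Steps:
g(V) = -2
((-15 - 1*15)*g(9))*q(7) = ((-15 - 1*15)*(-2))*0 = ((-15 - 15)*(-2))*0 = -30*(-2)*0 = 60*0 = 0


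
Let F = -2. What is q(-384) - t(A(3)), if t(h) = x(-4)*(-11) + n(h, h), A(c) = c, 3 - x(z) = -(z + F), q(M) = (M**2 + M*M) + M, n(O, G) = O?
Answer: 294492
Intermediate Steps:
q(M) = M + 2*M**2 (q(M) = (M**2 + M**2) + M = 2*M**2 + M = M + 2*M**2)
x(z) = 1 + z (x(z) = 3 - (-1)*(z - 2) = 3 - (-1)*(-2 + z) = 3 - (2 - z) = 3 + (-2 + z) = 1 + z)
t(h) = 33 + h (t(h) = (1 - 4)*(-11) + h = -3*(-11) + h = 33 + h)
q(-384) - t(A(3)) = -384*(1 + 2*(-384)) - (33 + 3) = -384*(1 - 768) - 1*36 = -384*(-767) - 36 = 294528 - 36 = 294492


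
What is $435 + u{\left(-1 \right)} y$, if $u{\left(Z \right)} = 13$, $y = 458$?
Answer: $6389$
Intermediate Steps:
$435 + u{\left(-1 \right)} y = 435 + 13 \cdot 458 = 435 + 5954 = 6389$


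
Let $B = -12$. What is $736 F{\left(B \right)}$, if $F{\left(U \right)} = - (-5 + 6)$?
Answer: $-736$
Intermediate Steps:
$F{\left(U \right)} = -1$ ($F{\left(U \right)} = \left(-1\right) 1 = -1$)
$736 F{\left(B \right)} = 736 \left(-1\right) = -736$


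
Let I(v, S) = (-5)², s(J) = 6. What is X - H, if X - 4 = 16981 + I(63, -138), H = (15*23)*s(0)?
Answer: 14940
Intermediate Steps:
I(v, S) = 25
H = 2070 (H = (15*23)*6 = 345*6 = 2070)
X = 17010 (X = 4 + (16981 + 25) = 4 + 17006 = 17010)
X - H = 17010 - 1*2070 = 17010 - 2070 = 14940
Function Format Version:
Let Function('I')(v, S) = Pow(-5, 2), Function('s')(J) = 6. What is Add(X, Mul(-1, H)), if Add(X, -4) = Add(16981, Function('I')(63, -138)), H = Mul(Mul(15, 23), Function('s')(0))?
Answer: 14940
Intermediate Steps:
Function('I')(v, S) = 25
H = 2070 (H = Mul(Mul(15, 23), 6) = Mul(345, 6) = 2070)
X = 17010 (X = Add(4, Add(16981, 25)) = Add(4, 17006) = 17010)
Add(X, Mul(-1, H)) = Add(17010, Mul(-1, 2070)) = Add(17010, -2070) = 14940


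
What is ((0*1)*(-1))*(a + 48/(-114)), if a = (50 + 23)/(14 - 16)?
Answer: 0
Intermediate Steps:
a = -73/2 (a = 73/(-2) = 73*(-½) = -73/2 ≈ -36.500)
((0*1)*(-1))*(a + 48/(-114)) = ((0*1)*(-1))*(-73/2 + 48/(-114)) = (0*(-1))*(-73/2 + 48*(-1/114)) = 0*(-73/2 - 8/19) = 0*(-1403/38) = 0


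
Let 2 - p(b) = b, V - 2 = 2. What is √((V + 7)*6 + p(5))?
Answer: 3*√7 ≈ 7.9373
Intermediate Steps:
V = 4 (V = 2 + 2 = 4)
p(b) = 2 - b
√((V + 7)*6 + p(5)) = √((4 + 7)*6 + (2 - 1*5)) = √(11*6 + (2 - 5)) = √(66 - 3) = √63 = 3*√7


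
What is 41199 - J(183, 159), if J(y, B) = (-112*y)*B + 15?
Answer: 3300048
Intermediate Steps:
J(y, B) = 15 - 112*B*y (J(y, B) = -112*B*y + 15 = 15 - 112*B*y)
41199 - J(183, 159) = 41199 - (15 - 112*159*183) = 41199 - (15 - 3258864) = 41199 - 1*(-3258849) = 41199 + 3258849 = 3300048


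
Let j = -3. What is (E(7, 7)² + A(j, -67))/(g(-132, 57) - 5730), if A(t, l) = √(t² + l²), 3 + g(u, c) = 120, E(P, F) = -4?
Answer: -16/5613 - √4498/5613 ≈ -0.014799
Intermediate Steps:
g(u, c) = 117 (g(u, c) = -3 + 120 = 117)
A(t, l) = √(l² + t²)
(E(7, 7)² + A(j, -67))/(g(-132, 57) - 5730) = ((-4)² + √((-67)² + (-3)²))/(117 - 5730) = (16 + √(4489 + 9))/(-5613) = (16 + √4498)*(-1/5613) = -16/5613 - √4498/5613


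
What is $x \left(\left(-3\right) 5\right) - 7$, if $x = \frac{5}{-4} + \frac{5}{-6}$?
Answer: $\frac{97}{4} \approx 24.25$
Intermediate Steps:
$x = - \frac{25}{12}$ ($x = 5 \left(- \frac{1}{4}\right) + 5 \left(- \frac{1}{6}\right) = - \frac{5}{4} - \frac{5}{6} = - \frac{25}{12} \approx -2.0833$)
$x \left(\left(-3\right) 5\right) - 7 = - \frac{25 \left(\left(-3\right) 5\right)}{12} - 7 = \left(- \frac{25}{12}\right) \left(-15\right) - 7 = \frac{125}{4} - 7 = \frac{97}{4}$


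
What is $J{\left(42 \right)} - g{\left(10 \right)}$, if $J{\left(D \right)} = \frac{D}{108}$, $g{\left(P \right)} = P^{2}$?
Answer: $- \frac{1793}{18} \approx -99.611$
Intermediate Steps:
$J{\left(D \right)} = \frac{D}{108}$ ($J{\left(D \right)} = D \frac{1}{108} = \frac{D}{108}$)
$J{\left(42 \right)} - g{\left(10 \right)} = \frac{1}{108} \cdot 42 - 10^{2} = \frac{7}{18} - 100 = - \frac{1793}{18}$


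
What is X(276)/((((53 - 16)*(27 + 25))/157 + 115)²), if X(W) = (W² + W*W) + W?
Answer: 3762127572/399160441 ≈ 9.4251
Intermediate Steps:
X(W) = W + 2*W² (X(W) = (W² + W²) + W = 2*W² + W = W + 2*W²)
X(276)/((((53 - 16)*(27 + 25))/157 + 115)²) = (276*(1 + 2*276))/((((53 - 16)*(27 + 25))/157 + 115)²) = (276*(1 + 552))/(((37*52)*(1/157) + 115)²) = (276*553)/((1924*(1/157) + 115)²) = 152628/((1924/157 + 115)²) = 152628/((19979/157)²) = 152628/(399160441/24649) = 152628*(24649/399160441) = 3762127572/399160441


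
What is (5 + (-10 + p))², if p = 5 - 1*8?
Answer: 64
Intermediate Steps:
p = -3 (p = 5 - 8 = -3)
(5 + (-10 + p))² = (5 + (-10 - 3))² = (5 - 13)² = (-8)² = 64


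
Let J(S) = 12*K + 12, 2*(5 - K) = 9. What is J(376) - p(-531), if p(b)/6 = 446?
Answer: -2658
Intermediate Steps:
K = ½ (K = 5 - ½*9 = 5 - 9/2 = ½ ≈ 0.50000)
p(b) = 2676 (p(b) = 6*446 = 2676)
J(S) = 18 (J(S) = 12*(½) + 12 = 6 + 12 = 18)
J(376) - p(-531) = 18 - 1*2676 = 18 - 2676 = -2658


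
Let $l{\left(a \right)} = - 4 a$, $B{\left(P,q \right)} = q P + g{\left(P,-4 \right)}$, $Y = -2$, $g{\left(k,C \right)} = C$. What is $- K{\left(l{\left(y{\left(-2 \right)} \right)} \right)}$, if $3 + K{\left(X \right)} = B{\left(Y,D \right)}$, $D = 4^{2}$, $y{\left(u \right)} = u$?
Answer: $39$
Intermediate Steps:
$D = 16$
$B{\left(P,q \right)} = -4 + P q$ ($B{\left(P,q \right)} = q P - 4 = P q - 4 = -4 + P q$)
$K{\left(X \right)} = -39$ ($K{\left(X \right)} = -3 - 36 = -39$)
$- K{\left(l{\left(y{\left(-2 \right)} \right)} \right)} = \left(-1\right) \left(-39\right) = 39$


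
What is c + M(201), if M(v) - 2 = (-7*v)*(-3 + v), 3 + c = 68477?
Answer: -210110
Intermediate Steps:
c = 68474 (c = -3 + 68477 = 68474)
M(v) = 2 - 7*v*(-3 + v) (M(v) = 2 + (-7*v)*(-3 + v) = 2 - 7*v*(-3 + v))
c + M(201) = 68474 + (2 - 7*201² + 21*201) = 68474 + (2 - 7*40401 + 4221) = 68474 + (2 - 282807 + 4221) = 68474 - 278584 = -210110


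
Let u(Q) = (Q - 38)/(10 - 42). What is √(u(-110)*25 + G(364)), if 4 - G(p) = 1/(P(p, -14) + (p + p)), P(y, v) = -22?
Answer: √238498802/1412 ≈ 10.937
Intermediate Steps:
G(p) = 4 - 1/(-22 + 2*p) (G(p) = 4 - 1/(-22 + (p + p)) = 4 - 1/(-22 + 2*p))
u(Q) = 19/16 - Q/32 (u(Q) = (-38 + Q)/(-32) = (-38 + Q)*(-1/32) = 19/16 - Q/32)
√(u(-110)*25 + G(364)) = √((19/16 - 1/32*(-110))*25 + (-89 + 8*364)/(2*(-11 + 364))) = √((19/16 + 55/16)*25 + (½)*(-89 + 2912)/353) = √((37/8)*25 + (½)*(1/353)*2823) = √(925/8 + 2823/706) = √(337817/2824) = √238498802/1412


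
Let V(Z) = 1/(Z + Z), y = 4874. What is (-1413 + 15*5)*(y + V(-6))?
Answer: -13042601/2 ≈ -6.5213e+6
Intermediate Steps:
V(Z) = 1/(2*Z)
(-1413 + 15*5)*(y + V(-6)) = (-1413 + 15*5)*(4874 + (½)/(-6)) = (-1413 + 75)*(4874 + (½)*(-⅙)) = -1338*(4874 - 1/12) = -1338*58487/12 = -13042601/2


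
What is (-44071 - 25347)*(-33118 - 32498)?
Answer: 4554931488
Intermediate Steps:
(-44071 - 25347)*(-33118 - 32498) = -69418*(-65616) = 4554931488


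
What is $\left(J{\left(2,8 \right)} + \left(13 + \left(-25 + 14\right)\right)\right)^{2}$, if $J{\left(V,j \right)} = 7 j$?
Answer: $3364$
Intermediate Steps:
$\left(J{\left(2,8 \right)} + \left(13 + \left(-25 + 14\right)\right)\right)^{2} = \left(7 \cdot 8 + \left(13 + \left(-25 + 14\right)\right)\right)^{2} = \left(56 + \left(13 - 11\right)\right)^{2} = \left(56 + 2\right)^{2} = 58^{2} = 3364$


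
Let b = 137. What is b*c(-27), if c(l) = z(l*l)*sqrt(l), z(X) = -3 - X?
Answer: -300852*I*sqrt(3) ≈ -5.2109e+5*I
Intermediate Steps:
c(l) = sqrt(l)*(-3 - l**2) (c(l) = (-3 - l*l)*sqrt(l) = (-3 - l**2)*sqrt(l) = sqrt(l)*(-3 - l**2))
b*c(-27) = 137*(sqrt(-27)*(-3 - 1*(-27)**2)) = 137*((3*I*sqrt(3))*(-3 - 1*729)) = 137*((3*I*sqrt(3))*(-3 - 729)) = 137*((3*I*sqrt(3))*(-732)) = 137*(-2196*I*sqrt(3)) = -300852*I*sqrt(3)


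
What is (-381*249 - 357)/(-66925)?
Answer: 95226/66925 ≈ 1.4229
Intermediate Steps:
(-381*249 - 357)/(-66925) = (-94869 - 357)*(-1/66925) = -95226*(-1/66925) = 95226/66925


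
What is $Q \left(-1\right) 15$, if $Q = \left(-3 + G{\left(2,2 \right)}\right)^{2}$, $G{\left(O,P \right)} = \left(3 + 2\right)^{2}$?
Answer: $-7260$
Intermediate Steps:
$G{\left(O,P \right)} = 25$ ($G{\left(O,P \right)} = 5^{2} = 25$)
$Q = 484$ ($Q = \left(-3 + 25\right)^{2} = 22^{2} = 484$)
$Q \left(-1\right) 15 = 484 \left(-1\right) 15 = \left(-484\right) 15 = -7260$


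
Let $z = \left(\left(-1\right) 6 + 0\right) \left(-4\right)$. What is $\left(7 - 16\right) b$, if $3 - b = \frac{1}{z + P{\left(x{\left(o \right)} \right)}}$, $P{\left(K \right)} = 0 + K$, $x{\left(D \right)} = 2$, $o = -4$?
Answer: $- \frac{693}{26} \approx -26.654$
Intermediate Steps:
$P{\left(K \right)} = K$
$z = 24$ ($z = \left(-6 + 0\right) \left(-4\right) = \left(-6\right) \left(-4\right) = 24$)
$b = \frac{77}{26}$ ($b = 3 - \frac{1}{24 + 2} = 3 - \frac{1}{26} = \frac{77}{26} \approx 2.9615$)
$\left(7 - 16\right) b = \left(7 - 16\right) \frac{77}{26} = \left(-9\right) \frac{77}{26} = - \frac{693}{26}$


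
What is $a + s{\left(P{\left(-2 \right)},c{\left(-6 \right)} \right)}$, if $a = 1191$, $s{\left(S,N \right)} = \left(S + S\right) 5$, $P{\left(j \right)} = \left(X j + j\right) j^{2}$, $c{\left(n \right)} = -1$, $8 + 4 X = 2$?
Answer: $1231$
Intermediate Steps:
$X = - \frac{3}{2}$ ($X = -2 + \frac{1}{4} \cdot 2 = -2 + \frac{1}{2} = - \frac{3}{2} \approx -1.5$)
$P{\left(j \right)} = - \frac{j^{3}}{2}$ ($P{\left(j \right)} = \left(- \frac{3 j}{2} + j\right) j^{2} = - \frac{j}{2} j^{2} = - \frac{j^{3}}{2}$)
$s{\left(S,N \right)} = 10 S$ ($s{\left(S,N \right)} = 2 S 5 = 10 S$)
$a + s{\left(P{\left(-2 \right)},c{\left(-6 \right)} \right)} = 1191 + 10 \left(- \frac{\left(-2\right)^{3}}{2}\right) = 1191 + 10 \left(\left(- \frac{1}{2}\right) \left(-8\right)\right) = 1191 + 10 \cdot 4 = 1191 + 40 = 1231$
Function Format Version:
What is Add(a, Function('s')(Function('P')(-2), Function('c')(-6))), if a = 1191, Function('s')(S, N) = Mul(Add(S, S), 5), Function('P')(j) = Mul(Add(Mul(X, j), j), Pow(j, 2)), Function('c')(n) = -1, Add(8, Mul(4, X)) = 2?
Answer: 1231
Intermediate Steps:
X = Rational(-3, 2) (X = Add(-2, Mul(Rational(1, 4), 2)) = Add(-2, Rational(1, 2)) = Rational(-3, 2) ≈ -1.5000)
Function('P')(j) = Mul(Rational(-1, 2), Pow(j, 3)) (Function('P')(j) = Mul(Add(Mul(Rational(-3, 2), j), j), Pow(j, 2)) = Mul(Mul(Rational(-1, 2), j), Pow(j, 2)) = Mul(Rational(-1, 2), Pow(j, 3)))
Function('s')(S, N) = Mul(10, S) (Function('s')(S, N) = Mul(Mul(2, S), 5) = Mul(10, S))
Add(a, Function('s')(Function('P')(-2), Function('c')(-6))) = Add(1191, Mul(10, Mul(Rational(-1, 2), Pow(-2, 3)))) = Add(1191, Mul(10, Mul(Rational(-1, 2), -8))) = Add(1191, Mul(10, 4)) = Add(1191, 40) = 1231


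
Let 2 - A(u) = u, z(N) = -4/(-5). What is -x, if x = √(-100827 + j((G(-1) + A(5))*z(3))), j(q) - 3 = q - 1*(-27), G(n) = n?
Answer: -I*√2520005/5 ≈ -317.49*I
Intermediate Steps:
z(N) = ⅘ (z(N) = -4*(-⅕) = ⅘)
A(u) = 2 - u
j(q) = 30 + q (j(q) = 3 + (q - 1*(-27)) = 3 + (q + 27) = 3 + (27 + q) = 30 + q)
x = I*√2520005/5 (x = √(-100827 + (30 + (-1 + (2 - 1*5))*(⅘))) = √(-100827 + (30 + (-1 + (2 - 5))*(⅘))) = √(-100827 + (30 + (-1 - 3)*(⅘))) = √(-100827 + (30 - 4*⅘)) = √(-100827 + (30 - 16/5)) = √(-100827 + 134/5) = √(-504001/5) = I*√2520005/5 ≈ 317.49*I)
-x = -I*√2520005/5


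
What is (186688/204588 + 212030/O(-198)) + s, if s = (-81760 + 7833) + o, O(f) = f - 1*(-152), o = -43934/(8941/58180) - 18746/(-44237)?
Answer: -169558523581271161886/465285762261477 ≈ -3.6442e+5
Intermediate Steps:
o = -113073148660454/395523017 (o = -43934/(8941*(1/58180)) - 18746*(-1/44237) = -43934/8941/58180 + 18746/44237 = -43934*58180/8941 + 18746/44237 = -2556080120/8941 + 18746/44237 = -113073148660454/395523017 ≈ -2.8588e+5)
O(f) = 152 + f (O(f) = f + 152 = 152 + f)
s = -142312978738213/395523017 (s = (-81760 + 7833) - 113073148660454/395523017 = -73927 - 113073148660454/395523017 = -142312978738213/395523017 ≈ -3.5981e+5)
(186688/204588 + 212030/O(-198)) + s = (186688/204588 + 212030/(152 - 198)) - 142312978738213/395523017 = (186688*(1/204588) + 212030/(-46)) - 142312978738213/395523017 = (46672/51147 + 212030*(-1/46)) - 142312978738213/395523017 = (46672/51147 - 106015/23) - 142312978738213/395523017 = -5421275749/1176381 - 142312978738213/395523017 = -169558523581271161886/465285762261477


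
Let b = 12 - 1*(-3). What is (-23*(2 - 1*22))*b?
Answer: 6900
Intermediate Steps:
b = 15 (b = 12 + 3 = 15)
(-23*(2 - 1*22))*b = -23*(2 - 1*22)*15 = -23*(2 - 22)*15 = -23*(-20)*15 = 460*15 = 6900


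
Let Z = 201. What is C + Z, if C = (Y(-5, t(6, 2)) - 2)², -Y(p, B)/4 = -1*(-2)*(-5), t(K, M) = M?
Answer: 1645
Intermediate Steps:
Y(p, B) = 40 (Y(p, B) = -4*(-1*(-2))*(-5) = -8*(-5) = -4*(-10) = 40)
C = 1444 (C = (40 - 2)² = 38² = 1444)
C + Z = 1444 + 201 = 1645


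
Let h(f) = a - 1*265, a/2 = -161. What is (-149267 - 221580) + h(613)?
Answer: -371434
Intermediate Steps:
a = -322 (a = 2*(-161) = -322)
h(f) = -587 (h(f) = -322 - 1*265 = -322 - 265 = -587)
(-149267 - 221580) + h(613) = (-149267 - 221580) - 587 = -370847 - 587 = -371434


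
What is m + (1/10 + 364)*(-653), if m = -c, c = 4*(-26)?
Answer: -2376533/10 ≈ -2.3765e+5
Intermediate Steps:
c = -104
m = 104 (m = -1*(-104) = 104)
m + (1/10 + 364)*(-653) = 104 + (1/10 + 364)*(-653) = 104 + (⅒ + 364)*(-653) = 104 + (3641/10)*(-653) = 104 - 2377573/10 = -2376533/10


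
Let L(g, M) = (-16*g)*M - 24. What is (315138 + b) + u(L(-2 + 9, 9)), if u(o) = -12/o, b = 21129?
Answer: 28918963/86 ≈ 3.3627e+5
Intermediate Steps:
L(g, M) = -24 - 16*M*g (L(g, M) = -16*M*g - 24 = -24 - 16*M*g)
(315138 + b) + u(L(-2 + 9, 9)) = (315138 + 21129) - 12/(-24 - 16*9*(-2 + 9)) = 336267 - 12/(-24 - 16*9*7) = 336267 - 12/(-24 - 1008) = 336267 - 12/(-1032) = 336267 - 12*(-1/1032) = 336267 + 1/86 = 28918963/86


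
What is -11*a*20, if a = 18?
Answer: -3960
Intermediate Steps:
-11*a*20 = -11*18*20 = -198*20 = -3960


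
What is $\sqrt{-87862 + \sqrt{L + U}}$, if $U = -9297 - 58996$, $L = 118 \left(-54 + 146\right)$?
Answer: $\sqrt{-87862 + i \sqrt{57437}} \approx 0.404 + 296.42 i$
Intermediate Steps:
$L = 10856$ ($L = 118 \cdot 92 = 10856$)
$U = -68293$
$\sqrt{-87862 + \sqrt{L + U}} = \sqrt{-87862 + \sqrt{10856 - 68293}} = \sqrt{-87862 + \sqrt{-57437}} = \sqrt{-87862 + i \sqrt{57437}}$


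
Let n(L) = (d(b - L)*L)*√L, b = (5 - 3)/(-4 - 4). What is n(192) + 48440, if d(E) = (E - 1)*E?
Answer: 48440 + 57065952*√3 ≈ 9.8890e+7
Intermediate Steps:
b = -¼ (b = 2/(-8) = 2*(-⅛) = -¼ ≈ -0.25000)
d(E) = E*(-1 + E) (d(E) = (-1 + E)*E = E*(-1 + E))
n(L) = L^(3/2)*(-5/4 - L)*(-¼ - L) (n(L) = (((-¼ - L)*(-1 + (-¼ - L)))*L)*√L = (((-¼ - L)*(-5/4 - L))*L)*√L = (((-5/4 - L)*(-¼ - L))*L)*√L = (L*(-5/4 - L)*(-¼ - L))*√L = L^(3/2)*(-5/4 - L)*(-¼ - L))
n(192) + 48440 = 192^(3/2)*(1 + 4*192)*(5 + 4*192)/16 + 48440 = (1536*√3)*(1 + 768)*(5 + 768)/16 + 48440 = (1/16)*(1536*√3)*769*773 + 48440 = 57065952*√3 + 48440 = 48440 + 57065952*√3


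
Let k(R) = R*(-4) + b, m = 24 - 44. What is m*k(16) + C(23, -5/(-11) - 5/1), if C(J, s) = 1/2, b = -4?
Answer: 2721/2 ≈ 1360.5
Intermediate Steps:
m = -20
k(R) = -4 - 4*R (k(R) = R*(-4) - 4 = -4*R - 4 = -4 - 4*R)
C(J, s) = 1/2
m*k(16) + C(23, -5/(-11) - 5/1) = -20*(-4 - 4*16) + 1/2 = -20*(-4 - 64) + 1/2 = -20*(-68) + 1/2 = 1360 + 1/2 = 2721/2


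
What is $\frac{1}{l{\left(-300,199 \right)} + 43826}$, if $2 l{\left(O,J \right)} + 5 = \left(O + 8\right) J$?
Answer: $\frac{2}{29539} \approx 6.7707 \cdot 10^{-5}$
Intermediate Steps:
$l{\left(O,J \right)} = - \frac{5}{2} + \frac{J \left(8 + O\right)}{2}$ ($l{\left(O,J \right)} = - \frac{5}{2} + \frac{\left(O + 8\right) J}{2} = - \frac{5}{2} + \frac{\left(8 + O\right) J}{2} = - \frac{5}{2} + \frac{J \left(8 + O\right)}{2}$)
$\frac{1}{l{\left(-300,199 \right)} + 43826} = \frac{1}{\left(- \frac{5}{2} + 4 \cdot 199 + \frac{1}{2} \cdot 199 \left(-300\right)\right) + 43826} = \frac{1}{\left(- \frac{5}{2} + 796 - 29850\right) + 43826} = \frac{1}{- \frac{58113}{2} + 43826} = \frac{1}{\frac{29539}{2}} = \frac{2}{29539}$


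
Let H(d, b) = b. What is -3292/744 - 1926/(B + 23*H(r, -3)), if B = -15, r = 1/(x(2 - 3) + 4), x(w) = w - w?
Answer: 12046/651 ≈ 18.504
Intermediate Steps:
x(w) = 0
r = 1/4 (r = 1/(0 + 4) = 1/4 ≈ 0.25000)
-3292/744 - 1926/(B + 23*H(r, -3)) = -3292/744 - 1926/(-15 + 23*(-3)) = -3292*1/744 - 1926/(-15 - 69) = -823/186 - 1926/(-84) = -823/186 - 1926*(-1/84) = -823/186 + 321/14 = 12046/651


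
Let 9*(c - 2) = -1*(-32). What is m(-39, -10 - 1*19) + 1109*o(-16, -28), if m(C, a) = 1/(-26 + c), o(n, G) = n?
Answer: -3264905/184 ≈ -17744.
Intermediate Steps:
c = 50/9 (c = 2 + (-1*(-32))/9 = 2 + (1/9)*32 = 2 + 32/9 = 50/9 ≈ 5.5556)
m(C, a) = -9/184 (m(C, a) = 1/(-26 + 50/9) = 1/(-184/9) = -9/184)
m(-39, -10 - 1*19) + 1109*o(-16, -28) = -9/184 + 1109*(-16) = -9/184 - 17744 = -3264905/184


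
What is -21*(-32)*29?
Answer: 19488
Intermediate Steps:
-21*(-32)*29 = 672*29 = 19488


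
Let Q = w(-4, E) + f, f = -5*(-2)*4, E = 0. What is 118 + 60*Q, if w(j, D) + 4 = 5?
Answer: 2578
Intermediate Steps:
f = 40 (f = 10*4 = 40)
w(j, D) = 1 (w(j, D) = -4 + 5 = 1)
Q = 41 (Q = 1 + 40 = 41)
118 + 60*Q = 118 + 60*41 = 118 + 2460 = 2578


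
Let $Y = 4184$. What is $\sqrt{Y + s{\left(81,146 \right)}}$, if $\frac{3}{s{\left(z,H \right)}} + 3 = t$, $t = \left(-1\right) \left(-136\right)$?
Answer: $\frac{5 \sqrt{2960447}}{133} \approx 64.684$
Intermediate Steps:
$t = 136$
$s{\left(z,H \right)} = \frac{3}{133}$ ($s{\left(z,H \right)} = \frac{3}{-3 + 136} = \frac{3}{133}$)
$\sqrt{Y + s{\left(81,146 \right)}} = \sqrt{4184 + \frac{3}{133}} = \sqrt{\frac{556475}{133}} = \frac{5 \sqrt{2960447}}{133}$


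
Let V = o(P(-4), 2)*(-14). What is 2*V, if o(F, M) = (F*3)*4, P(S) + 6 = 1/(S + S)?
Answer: 2058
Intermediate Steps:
P(S) = -6 + 1/(2*S) (P(S) = -6 + 1/(S + S) = -6 + 1/(2*S))
o(F, M) = 12*F (o(F, M) = (3*F)*4 = 12*F)
V = 1029 (V = (12*(-6 + (½)/(-4)))*(-14) = (12*(-6 + (½)*(-¼)))*(-14) = (12*(-6 - ⅛))*(-14) = (12*(-49/8))*(-14) = -147/2*(-14) = 1029)
2*V = 2*1029 = 2058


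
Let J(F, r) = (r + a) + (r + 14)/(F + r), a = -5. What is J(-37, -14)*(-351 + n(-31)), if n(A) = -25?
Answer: 7144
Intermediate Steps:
J(F, r) = -5 + r + (14 + r)/(F + r) (J(F, r) = (r - 5) + (r + 14)/(F + r) = (-5 + r) + (14 + r)/(F + r) = -5 + r + (14 + r)/(F + r))
J(-37, -14)*(-351 + n(-31)) = ((14 + (-14)² - 5*(-37) - 4*(-14) - 37*(-14))/(-37 - 14))*(-351 - 25) = ((14 + 196 + 185 + 56 + 518)/(-51))*(-376) = -1/51*969*(-376) = -19*(-376) = 7144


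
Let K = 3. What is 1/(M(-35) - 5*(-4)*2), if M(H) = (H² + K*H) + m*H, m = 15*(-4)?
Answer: 1/3260 ≈ 0.00030675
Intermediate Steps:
m = -60
M(H) = H² - 57*H (M(H) = (H² + 3*H) - 60*H = H² - 57*H)
1/(M(-35) - 5*(-4)*2) = 1/(-35*(-57 - 35) - 5*(-4)*2) = 1/(-35*(-92) + 20*2) = 1/(3220 + 40) = 1/3260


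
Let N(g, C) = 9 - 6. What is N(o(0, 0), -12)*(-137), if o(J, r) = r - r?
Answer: -411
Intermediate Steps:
o(J, r) = 0
N(g, C) = 3
N(o(0, 0), -12)*(-137) = 3*(-137) = -411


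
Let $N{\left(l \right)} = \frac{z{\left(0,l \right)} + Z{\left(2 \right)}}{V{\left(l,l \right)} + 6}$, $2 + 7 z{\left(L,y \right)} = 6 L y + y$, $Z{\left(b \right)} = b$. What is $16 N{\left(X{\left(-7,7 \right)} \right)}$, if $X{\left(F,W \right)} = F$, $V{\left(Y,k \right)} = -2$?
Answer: $\frac{20}{7} \approx 2.8571$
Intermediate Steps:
$z{\left(L,y \right)} = - \frac{2}{7} + \frac{y}{7} + \frac{6 L y}{7}$ ($z{\left(L,y \right)} = - \frac{2}{7} + \frac{6 L y + y}{7} = - \frac{2}{7} + \frac{y + 6 L y}{7} = - \frac{2}{7} + \left(\frac{y}{7} + \frac{6 L y}{7}\right) = - \frac{2}{7} + \frac{y}{7} + \frac{6 L y}{7}$)
$N{\left(l \right)} = \frac{3}{7} + \frac{l}{28}$ ($N{\left(l \right)} = \frac{\left(- \frac{2}{7} + \frac{l}{7} + \frac{6}{7} \cdot 0 l\right) + 2}{-2 + 6} = \frac{\left(- \frac{2}{7} + \frac{l}{7} + 0\right) + 2}{4} = \left(\left(- \frac{2}{7} + \frac{l}{7}\right) + 2\right) \frac{1}{4} = \left(\frac{12}{7} + \frac{l}{7}\right) \frac{1}{4} = \frac{3}{7} + \frac{l}{28}$)
$16 N{\left(X{\left(-7,7 \right)} \right)} = 16 \left(\frac{3}{7} + \frac{1}{28} \left(-7\right)\right) = 16 \left(\frac{3}{7} - \frac{1}{4}\right) = 16 \cdot \frac{5}{28} = \frac{20}{7}$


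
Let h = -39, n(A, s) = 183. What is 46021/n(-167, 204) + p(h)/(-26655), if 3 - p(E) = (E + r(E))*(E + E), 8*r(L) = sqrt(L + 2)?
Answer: 409081964/1625955 - 13*I*sqrt(37)/35540 ≈ 251.59 - 0.002225*I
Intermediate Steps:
r(L) = sqrt(2 + L)/8 (r(L) = sqrt(L + 2)/8 = sqrt(2 + L)/8)
p(E) = 3 - 2*E*(E + sqrt(2 + E)/8) (p(E) = 3 - (E + sqrt(2 + E)/8)*(E + E) = 3 - (E + sqrt(2 + E)/8)*2*E = 3 - 2*E*(E + sqrt(2 + E)/8))
46021/n(-167, 204) + p(h)/(-26655) = 46021/183 + (3 - 2*(-39)**2 - 1/4*(-39)*sqrt(2 - 39))/(-26655) = 46021*(1/183) + (3 - 2*1521 - 1/4*(-39)*sqrt(-37))*(-1/26655) = 46021/183 + (3 - 3042 - 1/4*(-39)*I*sqrt(37))*(-1/26655) = 46021/183 + (3 - 3042 + 39*I*sqrt(37)/4)*(-1/26655) = 46021/183 + (-3039 + 39*I*sqrt(37)/4)*(-1/26655) = 46021/183 + (1013/8885 - 13*I*sqrt(37)/35540) = 409081964/1625955 - 13*I*sqrt(37)/35540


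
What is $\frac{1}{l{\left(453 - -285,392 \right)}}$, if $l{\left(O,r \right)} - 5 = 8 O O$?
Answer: $\frac{1}{4357157} \approx 2.2951 \cdot 10^{-7}$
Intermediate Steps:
$l{\left(O,r \right)} = 5 + 8 O^{2}$ ($l{\left(O,r \right)} = 5 + 8 O O = 5 + 8 O^{2}$)
$\frac{1}{l{\left(453 - -285,392 \right)}} = \frac{1}{5 + 8 \left(453 - -285\right)^{2}} = \frac{1}{5 + 8 \left(453 + 285\right)^{2}} = \frac{1}{5 + 8 \cdot 738^{2}} = \frac{1}{5 + 8 \cdot 544644} = \frac{1}{5 + 4357152} = \frac{1}{4357157}$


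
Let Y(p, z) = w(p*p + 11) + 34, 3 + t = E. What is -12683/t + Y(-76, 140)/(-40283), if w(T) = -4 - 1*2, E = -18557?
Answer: 510389609/747652480 ≈ 0.68266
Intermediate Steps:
t = -18560 (t = -3 - 18557 = -18560)
w(T) = -6 (w(T) = -4 - 2 = -6)
Y(p, z) = 28 (Y(p, z) = -6 + 34 = 28)
-12683/t + Y(-76, 140)/(-40283) = -12683/(-18560) + 28/(-40283) = -12683*(-1/18560) + 28*(-1/40283) = 12683/18560 - 28/40283 = 510389609/747652480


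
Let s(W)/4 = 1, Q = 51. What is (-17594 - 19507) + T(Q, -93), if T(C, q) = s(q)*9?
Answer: -37065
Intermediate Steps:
s(W) = 4 (s(W) = 4*1 = 4)
T(C, q) = 36 (T(C, q) = 4*9 = 36)
(-17594 - 19507) + T(Q, -93) = (-17594 - 19507) + 36 = -37101 + 36 = -37065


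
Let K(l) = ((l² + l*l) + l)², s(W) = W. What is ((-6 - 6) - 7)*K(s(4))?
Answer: -24624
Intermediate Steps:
K(l) = (l + 2*l²)² (K(l) = ((l² + l²) + l)² = (2*l² + l)² = (l + 2*l²)²)
((-6 - 6) - 7)*K(s(4)) = ((-6 - 6) - 7)*(4²*(1 + 2*4)²) = (-12 - 7)*(16*(1 + 8)²) = -304*9² = -304*81 = -19*1296 = -24624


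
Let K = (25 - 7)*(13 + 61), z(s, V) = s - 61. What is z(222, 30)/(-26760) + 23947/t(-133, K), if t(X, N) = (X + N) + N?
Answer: 640414229/67729560 ≈ 9.4555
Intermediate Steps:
z(s, V) = -61 + s
K = 1332 (K = 18*74 = 1332)
t(X, N) = X + 2*N (t(X, N) = (N + X) + N = X + 2*N)
z(222, 30)/(-26760) + 23947/t(-133, K) = (-61 + 222)/(-26760) + 23947/(-133 + 2*1332) = 161*(-1/26760) + 23947/(-133 + 2664) = -161/26760 + 23947/2531 = 640414229/67729560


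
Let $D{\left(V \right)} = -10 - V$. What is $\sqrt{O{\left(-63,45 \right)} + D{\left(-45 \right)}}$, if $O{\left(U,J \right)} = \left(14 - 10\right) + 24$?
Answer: $3 \sqrt{7} \approx 7.9373$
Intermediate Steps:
$O{\left(U,J \right)} = 28$ ($O{\left(U,J \right)} = 4 + 24 = 28$)
$\sqrt{O{\left(-63,45 \right)} + D{\left(-45 \right)}} = \sqrt{28 - -35} = \sqrt{28 + \left(-10 + 45\right)} = \sqrt{28 + 35} = \sqrt{63} = 3 \sqrt{7}$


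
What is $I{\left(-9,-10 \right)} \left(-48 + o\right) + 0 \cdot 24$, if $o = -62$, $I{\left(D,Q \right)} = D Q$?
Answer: $-9900$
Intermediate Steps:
$I{\left(-9,-10 \right)} \left(-48 + o\right) + 0 \cdot 24 = \left(-9\right) \left(-10\right) \left(-48 - 62\right) + 0 \cdot 24 = 90 \left(-110\right) + 0 = -9900 + 0 = -9900$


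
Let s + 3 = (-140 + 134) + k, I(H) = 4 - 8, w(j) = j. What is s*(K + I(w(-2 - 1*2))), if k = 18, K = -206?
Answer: -1890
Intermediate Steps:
I(H) = -4
s = 9 (s = -3 + ((-140 + 134) + 18) = -3 + (-6 + 18) = -3 + 12 = 9)
s*(K + I(w(-2 - 1*2))) = 9*(-206 - 4) = 9*(-210) = -1890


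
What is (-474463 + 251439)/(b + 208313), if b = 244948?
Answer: -223024/453261 ≈ -0.49204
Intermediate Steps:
(-474463 + 251439)/(b + 208313) = (-474463 + 251439)/(244948 + 208313) = -223024/453261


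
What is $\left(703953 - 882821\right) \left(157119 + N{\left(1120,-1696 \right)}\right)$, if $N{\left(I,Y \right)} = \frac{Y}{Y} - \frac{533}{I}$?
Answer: $- \frac{7869023410639}{280} \approx -2.8104 \cdot 10^{10}$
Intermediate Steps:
$N{\left(I,Y \right)} = 1 - \frac{533}{I}$
$\left(703953 - 882821\right) \left(157119 + N{\left(1120,-1696 \right)}\right) = \left(703953 - 882821\right) \left(157119 + \frac{-533 + 1120}{1120}\right) = \left(703953 - 882821\right) \left(157119 + \frac{1}{1120} \cdot 587\right) = - 178868 \left(157119 + \frac{587}{1120}\right) = \left(-178868\right) \frac{175973867}{1120} = - \frac{7869023410639}{280}$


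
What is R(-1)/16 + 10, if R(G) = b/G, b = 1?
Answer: 159/16 ≈ 9.9375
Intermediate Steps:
R(G) = 1/G
R(-1)/16 + 10 = 1/(16*(-1)) + 10 = (1/16)*(-1) + 10 = -1/16 + 10 = 159/16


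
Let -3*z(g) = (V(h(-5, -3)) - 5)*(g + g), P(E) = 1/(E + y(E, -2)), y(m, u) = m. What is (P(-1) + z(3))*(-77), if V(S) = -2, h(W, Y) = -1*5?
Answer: -2079/2 ≈ -1039.5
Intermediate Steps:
h(W, Y) = -5
P(E) = 1/(2*E) (P(E) = 1/(E + E) = 1/(2*E))
z(g) = 14*g/3 (z(g) = -(-2 - 5)*(g + g)/3 = -(-7)*2*g/3 = -(-14)*g/3 = 14*g/3)
(P(-1) + z(3))*(-77) = ((½)/(-1) + (14/3)*3)*(-77) = ((½)*(-1) + 14)*(-77) = (-½ + 14)*(-77) = (27/2)*(-77) = -2079/2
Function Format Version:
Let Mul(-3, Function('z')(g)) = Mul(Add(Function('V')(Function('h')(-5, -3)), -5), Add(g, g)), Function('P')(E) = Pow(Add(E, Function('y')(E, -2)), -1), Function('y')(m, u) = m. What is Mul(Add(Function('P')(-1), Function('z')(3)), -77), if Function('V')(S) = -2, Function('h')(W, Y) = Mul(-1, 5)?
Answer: Rational(-2079, 2) ≈ -1039.5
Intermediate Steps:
Function('h')(W, Y) = -5
Function('P')(E) = Mul(Rational(1, 2), Pow(E, -1)) (Function('P')(E) = Pow(Add(E, E), -1) = Pow(Mul(2, E), -1) = Mul(Rational(1, 2), Pow(E, -1)))
Function('z')(g) = Mul(Rational(14, 3), g) (Function('z')(g) = Mul(Rational(-1, 3), Mul(Add(-2, -5), Add(g, g))) = Mul(Rational(-1, 3), Mul(-7, Mul(2, g))) = Mul(Rational(-1, 3), Mul(-14, g)) = Mul(Rational(14, 3), g))
Mul(Add(Function('P')(-1), Function('z')(3)), -77) = Mul(Add(Mul(Rational(1, 2), Pow(-1, -1)), Mul(Rational(14, 3), 3)), -77) = Mul(Add(Mul(Rational(1, 2), -1), 14), -77) = Mul(Add(Rational(-1, 2), 14), -77) = Mul(Rational(27, 2), -77) = Rational(-2079, 2)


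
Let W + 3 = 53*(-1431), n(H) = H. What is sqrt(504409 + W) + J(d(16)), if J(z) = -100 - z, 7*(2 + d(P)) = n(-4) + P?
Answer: -698/7 + sqrt(428563) ≈ 554.93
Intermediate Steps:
W = -75846 (W = -3 + 53*(-1431) = -3 - 75843 = -75846)
d(P) = -18/7 + P/7 (d(P) = -2 + (-4 + P)/7 = -2 + (-4/7 + P/7) = -18/7 + P/7)
sqrt(504409 + W) + J(d(16)) = sqrt(504409 - 75846) + (-100 - (-18/7 + (1/7)*16)) = sqrt(428563) + (-100 - (-18/7 + 16/7)) = sqrt(428563) + (-100 - 1*(-2/7)) = sqrt(428563) + (-100 + 2/7) = sqrt(428563) - 698/7 = -698/7 + sqrt(428563)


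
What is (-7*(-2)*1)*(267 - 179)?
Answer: 1232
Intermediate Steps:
(-7*(-2)*1)*(267 - 179) = (14*1)*88 = 14*88 = 1232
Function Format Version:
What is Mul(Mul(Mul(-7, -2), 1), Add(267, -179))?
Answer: 1232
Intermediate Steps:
Mul(Mul(Mul(-7, -2), 1), Add(267, -179)) = Mul(Mul(14, 1), 88) = Mul(14, 88) = 1232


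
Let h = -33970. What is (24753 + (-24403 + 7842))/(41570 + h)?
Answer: 512/475 ≈ 1.0779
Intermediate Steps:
(24753 + (-24403 + 7842))/(41570 + h) = (24753 + (-24403 + 7842))/(41570 - 33970) = (24753 - 16561)/7600 = 8192*(1/7600) = 512/475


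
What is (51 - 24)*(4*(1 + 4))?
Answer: 540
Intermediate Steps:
(51 - 24)*(4*(1 + 4)) = 27*(4*5) = 27*20 = 540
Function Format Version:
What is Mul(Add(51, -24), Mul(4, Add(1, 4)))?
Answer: 540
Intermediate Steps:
Mul(Add(51, -24), Mul(4, Add(1, 4))) = Mul(27, Mul(4, 5)) = Mul(27, 20) = 540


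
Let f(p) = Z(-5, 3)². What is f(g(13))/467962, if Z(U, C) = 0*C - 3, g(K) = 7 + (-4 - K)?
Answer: 9/467962 ≈ 1.9232e-5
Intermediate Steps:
g(K) = 3 - K
Z(U, C) = -3 (Z(U, C) = 0 - 3 = -3)
f(p) = 9 (f(p) = (-3)² = 9)
f(g(13))/467962 = 9/467962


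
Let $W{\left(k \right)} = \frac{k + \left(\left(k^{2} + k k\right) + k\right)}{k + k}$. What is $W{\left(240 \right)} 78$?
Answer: $18798$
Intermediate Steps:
$W{\left(k \right)} = \frac{2 k + 2 k^{2}}{2 k}$ ($W{\left(k \right)} = \frac{k + \left(\left(k^{2} + k^{2}\right) + k\right)}{2 k} = \left(k + \left(2 k^{2} + k\right)\right) \frac{1}{2 k} = \left(k + \left(k + 2 k^{2}\right)\right) \frac{1}{2 k} = \left(2 k + 2 k^{2}\right) \frac{1}{2 k} = \frac{2 k + 2 k^{2}}{2 k}$)
$W{\left(240 \right)} 78 = \left(1 + 240\right) 78 = 241 \cdot 78 = 18798$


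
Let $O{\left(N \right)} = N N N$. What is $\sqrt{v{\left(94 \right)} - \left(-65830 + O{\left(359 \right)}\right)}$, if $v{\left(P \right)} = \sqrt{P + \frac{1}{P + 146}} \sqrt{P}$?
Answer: $\frac{\sqrt{-41582204100 + 15 \sqrt{31811010}}}{30} \approx 6797.2 i$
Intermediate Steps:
$O{\left(N \right)} = N^{3}$ ($O{\left(N \right)} = N^{2} N = N^{3}$)
$v{\left(P \right)} = \sqrt{P} \sqrt{P + \frac{1}{146 + P}}$ ($v{\left(P \right)} = \sqrt{P + \frac{1}{146 + P}} \sqrt{P} = \sqrt{P} \sqrt{P + \frac{1}{146 + P}}$)
$\sqrt{v{\left(94 \right)} - \left(-65830 + O{\left(359 \right)}\right)} = \sqrt{\sqrt{94} \sqrt{\frac{1 + 94 \left(146 + 94\right)}{146 + 94}} + \left(65830 - 359^{3}\right)} = \sqrt{\sqrt{94} \sqrt{\frac{1 + 94 \cdot 240}{240}} + \left(65830 - 46268279\right)} = \sqrt{\sqrt{94} \sqrt{\frac{1 + 22560}{240}} + \left(65830 - 46268279\right)} = \sqrt{\sqrt{94} \sqrt{\frac{1}{240} \cdot 22561} - 46202449} = \sqrt{\sqrt{94} \sqrt{\frac{22561}{240}} - 46202449} = \sqrt{\sqrt{94} \frac{\sqrt{338415}}{60} - 46202449} = \sqrt{\frac{\sqrt{31811010}}{60} - 46202449} = \sqrt{-46202449 + \frac{\sqrt{31811010}}{60}}$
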